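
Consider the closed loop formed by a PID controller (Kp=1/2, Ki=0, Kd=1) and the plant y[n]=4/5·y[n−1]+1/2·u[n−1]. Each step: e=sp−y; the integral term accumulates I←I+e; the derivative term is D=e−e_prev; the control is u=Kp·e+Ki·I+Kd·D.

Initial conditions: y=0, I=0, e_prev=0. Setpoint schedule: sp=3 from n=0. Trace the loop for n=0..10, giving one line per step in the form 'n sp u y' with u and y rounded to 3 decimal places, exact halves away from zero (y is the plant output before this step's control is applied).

0 3 4.500 0.000
1 3 -1.875 2.250
2 3 2.456 0.863
3 3 -0.515 1.918
4 3 1.502 1.277
5 3 0.118 1.773
6 3 1.057 1.477
7 3 0.412 1.710
8 3 0.849 1.574
9 3 0.548 1.684
10 3 0.752 1.621

(exact arithmetic carried between steps; '≈' marks a value shown rounded to 6 d.p. or computed from one; I and e_prev carry over from the previous line; the table rounds u and y to 3 d.p., halves away from zero)
n=0: y=0, sp=3, e=sp−y=3; I=3, D=e−e_prev=3; u=1/2·3+0·3+1·3=4.5; next y=4/5·0+1/2·4.5=2.25
n=1: y=2.25, sp=3, e=sp−y=0.75; I=3.75, D=e−e_prev=-2.25; u=1/2·0.75+0·3.75+1·(-2.25)=-1.875; next y=4/5·2.25+1/2·(-1.875)=0.8625
n=2: y=0.8625, sp=3, e=sp−y=2.1375; I=5.8875, D=e−e_prev=1.3875; u=1/2·2.1375+0·5.8875+1·1.3875=2.45625; next y=4/5·0.8625+1/2·2.45625=1.918125
n=3: y=1.918125, sp=3, e=sp−y=1.081875; I=6.969375, D=e−e_prev=-1.055625; u=1/2·1.081875+0·6.969375+1·(-1.055625)≈-0.514688; next y=4/5·1.918125+1/2·(-0.514688)≈1.277156
n=4: y≈1.277156, sp=3, e=sp−y≈1.722844; I≈8.692219, D=e−e_prev≈0.640969; u=1/2·1.722844+0·8.692219+1·0.640969≈1.502391; next y=4/5·1.277156+1/2·1.502391≈1.772920
n=5: y≈1.772920, sp=3, e=sp−y≈1.227080; I≈9.919298, D=e−e_prev≈-0.495764; u=1/2·1.227080+0·9.919298+1·(-0.495764)≈0.117776; next y=4/5·1.772920+1/2·0.117776≈1.477224
n=6: y≈1.477224, sp=3, e=sp−y≈1.522776; I≈11.442074, D=e−e_prev≈0.295696; u=1/2·1.522776+0·11.442074+1·0.295696≈1.057084; next y=4/5·1.477224+1/2·1.057084≈1.710321
n=7: y≈1.710321, sp=3, e=sp−y≈1.289679; I≈12.731753, D=e−e_prev≈-0.233097; u=1/2·1.289679+0·12.731753+1·(-0.233097)≈0.411742; next y=4/5·1.710321+1/2·0.411742≈1.574128
n=8: y≈1.574128, sp=3, e=sp−y≈1.425872; I≈14.157625, D=e−e_prev≈0.136193; u=1/2·1.425872+0·14.157625+1·0.136193≈0.849129; next y=4/5·1.574128+1/2·0.849129≈1.683867
n=9: y≈1.683867, sp=3, e=sp−y≈1.316133; I≈15.473758, D=e−e_prev≈-0.109739; u=1/2·1.316133+0·15.473758+1·(-0.109739)≈0.548328; next y=4/5·1.683867+1/2·0.548328≈1.621257
n=10: y≈1.621257, sp=3, e=sp−y≈1.378743; I≈16.852500, D=e−e_prev≈0.062610; u=1/2·1.378743+0·16.852500+1·0.062610≈0.751981; next y=4/5·1.621257+1/2·0.751981≈1.672996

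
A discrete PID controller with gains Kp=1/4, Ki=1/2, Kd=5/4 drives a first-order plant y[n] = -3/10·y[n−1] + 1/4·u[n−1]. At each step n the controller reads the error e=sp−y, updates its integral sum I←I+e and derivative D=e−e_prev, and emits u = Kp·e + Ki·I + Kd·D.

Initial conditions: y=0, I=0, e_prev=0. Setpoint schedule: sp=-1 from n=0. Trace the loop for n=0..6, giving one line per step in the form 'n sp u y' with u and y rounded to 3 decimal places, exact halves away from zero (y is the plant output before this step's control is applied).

0 -1 -2.000 0.000
1 -1 -0.250 -0.500
2 -1 -2.300 0.088
3 -1 -0.732 -0.601
4 -1 -2.990 -0.003
5 -1 -1.252 -0.747
6 -1 -3.624 -0.089

(exact arithmetic carried between steps; '≈' marks a value shown rounded to 6 d.p. or computed from one; I and e_prev carry over from the previous line; the table rounds u and y to 3 d.p., halves away from zero)
n=0: y=0, sp=-1, e=sp−y=-1; I=-1, D=e−e_prev=-1; u=1/4·(-1)+1/2·(-1)+5/4·(-1)=-2; next y=-3/10·0+1/4·(-2)=-0.5
n=1: y=-0.5, sp=-1, e=sp−y=-0.5; I=-1.5, D=e−e_prev=0.5; u=1/4·(-0.5)+1/2·(-1.5)+5/4·0.5=-0.25; next y=-3/10·(-0.5)+1/4·(-0.25)=0.0875
n=2: y=0.0875, sp=-1, e=sp−y=-1.0875; I=-2.5875, D=e−e_prev=-0.5875; u=1/4·(-1.0875)+1/2·(-2.5875)+5/4·(-0.5875)=-2.3; next y=-3/10·0.0875+1/4·(-2.3)=-0.60125
n=3: y=-0.60125, sp=-1, e=sp−y=-0.39875; I=-2.98625, D=e−e_prev=0.68875; u=1/4·(-0.39875)+1/2·(-2.98625)+5/4·0.68875=-0.731875; next y=-3/10·(-0.60125)+1/4·(-0.731875)≈-0.002594
n=4: y≈-0.002594, sp=-1, e=sp−y≈-0.997406; I≈-3.983656, D=e−e_prev≈-0.598656; u=1/4·(-0.997406)+1/2·(-3.983656)+5/4·(-0.598656)≈-2.9895; next y=-3/10·(-0.002594)+1/4·(-2.9895)≈-0.746597
n=5: y≈-0.746597, sp=-1, e=sp−y≈-0.253403; I≈-4.237059, D=e−e_prev≈0.744003; u=1/4·(-0.253403)+1/2·(-4.237059)+5/4·0.744003≈-1.251877; next y=-3/10·(-0.746597)+1/4·(-1.251877)≈-0.088990
n=6: y≈-0.088990, sp=-1, e=sp−y≈-0.911010; I≈-5.148069, D=e−e_prev≈-0.657607; u=1/4·(-0.911010)+1/2·(-5.148069)+5/4·(-0.657607)≈-3.623796; next y=-3/10·(-0.088990)+1/4·(-3.623796)≈-0.879252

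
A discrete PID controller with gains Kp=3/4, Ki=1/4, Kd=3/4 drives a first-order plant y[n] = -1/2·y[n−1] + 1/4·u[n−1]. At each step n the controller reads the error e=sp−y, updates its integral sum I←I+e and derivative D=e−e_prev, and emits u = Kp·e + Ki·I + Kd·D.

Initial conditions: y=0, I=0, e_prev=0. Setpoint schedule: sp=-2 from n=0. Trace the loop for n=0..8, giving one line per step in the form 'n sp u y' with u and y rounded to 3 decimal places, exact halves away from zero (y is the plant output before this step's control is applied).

(exact arithmetic carried between steps; '≈' marks a value shown rounded to 6 d.p. or computed from one; I and e_prev carry over from the previous line; the table rounds u and y to 3 d.p., halves away from zero)
n=0: y=0, sp=-2, e=sp−y=-2; I=-2, D=e−e_prev=-2; u=3/4·(-2)+1/4·(-2)+3/4·(-2)=-3.5; next y=-1/2·0+1/4·(-3.5)=-0.875
n=1: y=-0.875, sp=-2, e=sp−y=-1.125; I=-3.125, D=e−e_prev=0.875; u=3/4·(-1.125)+1/4·(-3.125)+3/4·0.875=-0.96875; next y=-1/2·(-0.875)+1/4·(-0.96875)≈0.195313
n=2: y≈0.195313, sp=-2, e=sp−y≈-2.195313; I≈-5.320313, D=e−e_prev≈-1.070313; u=3/4·(-2.195313)+1/4·(-5.320313)+3/4·(-1.070313)≈-3.779297; next y=-1/2·0.195313+1/4·(-3.779297)≈-1.042480
n=3: y≈-1.042480, sp=-2, e=sp−y≈-0.957520; I≈-6.277832, D=e−e_prev≈1.237793; u=3/4·(-0.957520)+1/4·(-6.277832)+3/4·1.237793≈-1.359253; next y=-1/2·(-1.042480)+1/4·(-1.359253)≈0.181427
n=4: y≈0.181427, sp=-2, e=sp−y≈-2.181427; I≈-8.459259, D=e−e_prev≈-1.223907; u=3/4·(-2.181427)+1/4·(-8.459259)+3/4·(-1.223907)≈-4.668816; next y=-1/2·0.181427+1/4·(-4.668816)≈-1.257917
n=5: y≈-1.257917, sp=-2, e=sp−y≈-0.742083; I≈-9.201342, D=e−e_prev≈1.439344; u=3/4·(-0.742083)+1/4·(-9.201342)+3/4·1.439344≈-1.777389; next y=-1/2·(-1.257917)+1/4·(-1.777389)≈0.184611
n=6: y≈0.184611, sp=-2, e=sp−y≈-2.184611; I≈-11.385953, D=e−e_prev≈-1.442529; u=3/4·(-2.184611)+1/4·(-11.385953)+3/4·(-1.442529)≈-5.566843; next y=-1/2·0.184611+1/4·(-5.566843)≈-1.484017
n=7: y≈-1.484017, sp=-2, e=sp−y≈-0.515983; I≈-11.901936, D=e−e_prev≈1.668628; u=3/4·(-0.515983)+1/4·(-11.901936)+3/4·1.668628≈-2.111001; next y=-1/2·(-1.484017)+1/4·(-2.111001)≈0.214258
n=8: y≈0.214258, sp=-2, e=sp−y≈-2.214258; I≈-14.116195, D=e−e_prev≈-1.698275; u=3/4·(-2.214258)+1/4·(-14.116195)+3/4·(-1.698275)≈-6.463448; next y=-1/2·0.214258+1/4·(-6.463448)≈-1.722991

0 -2 -3.500 0.000
1 -2 -0.969 -0.875
2 -2 -3.779 0.195
3 -2 -1.359 -1.042
4 -2 -4.669 0.181
5 -2 -1.777 -1.258
6 -2 -5.567 0.185
7 -2 -2.111 -1.484
8 -2 -6.463 0.214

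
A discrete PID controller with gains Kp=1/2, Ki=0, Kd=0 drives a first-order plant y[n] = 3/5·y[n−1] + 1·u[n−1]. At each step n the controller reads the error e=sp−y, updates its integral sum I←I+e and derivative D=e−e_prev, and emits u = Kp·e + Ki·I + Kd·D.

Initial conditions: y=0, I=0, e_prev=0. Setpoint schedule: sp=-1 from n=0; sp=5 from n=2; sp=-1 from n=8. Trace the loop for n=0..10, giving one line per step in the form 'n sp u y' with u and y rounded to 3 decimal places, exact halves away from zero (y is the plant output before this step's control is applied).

0 -1 -0.500 0.000
1 -1 -0.250 -0.500
2 5 2.775 -0.550
3 5 1.278 2.445
4 5 1.128 2.745
5 5 1.113 2.774
6 5 1.111 2.777
7 5 1.111 2.778
8 -1 -1.889 2.778
9 -1 -0.389 -0.222
10 -1 -0.239 -0.522

(exact arithmetic carried between steps; '≈' marks a value shown rounded to 6 d.p. or computed from one; I and e_prev carry over from the previous line; the table rounds u and y to 3 d.p., halves away from zero)
n=0: y=0, sp=-1, e=sp−y=-1; I=-1, D=e−e_prev=-1; u=1/2·(-1)+0·(-1)+0·(-1)=-0.5; next y=3/5·0+1·(-0.5)=-0.5
n=1: y=-0.5, sp=-1, e=sp−y=-0.5; I=-1.5, D=e−e_prev=0.5; u=1/2·(-0.5)+0·(-1.5)+0·0.5=-0.25; next y=3/5·(-0.5)+1·(-0.25)=-0.55
n=2: y=-0.55, sp=5, e=sp−y=5.55; I=4.05, D=e−e_prev=6.05; u=1/2·5.55+0·4.05+0·6.05=2.775; next y=3/5·(-0.55)+1·2.775=2.445
n=3: y=2.445, sp=5, e=sp−y=2.555; I=6.605, D=e−e_prev=-2.995; u=1/2·2.555+0·6.605+0·(-2.995)=1.2775; next y=3/5·2.445+1·1.2775=2.7445
n=4: y=2.7445, sp=5, e=sp−y=2.2555; I=8.8605, D=e−e_prev=-0.2995; u=1/2·2.2555+0·8.8605+0·(-0.2995)=1.12775; next y=3/5·2.7445+1·1.12775=2.77445
n=5: y=2.77445, sp=5, e=sp−y=2.22555; I=11.08605, D=e−e_prev=-0.02995; u=1/2·2.22555+0·11.08605+0·(-0.02995)=1.112775; next y=3/5·2.77445+1·1.112775=2.777445
n=6: y=2.777445, sp=5, e=sp−y=2.222555; I=13.308605, D=e−e_prev=-0.002995; u=1/2·2.222555+0·13.308605+0·(-0.002995)≈1.111278; next y=3/5·2.777445+1·1.111278≈2.777745
n=7: y≈2.777745, sp=5, e=sp−y≈2.222256; I≈15.530861, D=e−e_prev≈-0.000300; u=1/2·2.222256+0·15.530861+0·(-0.000300)≈1.111128; next y=3/5·2.777745+1·1.111128≈2.777774
n=8: y≈2.777774, sp=-1, e=sp−y≈-3.777774; I≈11.753086, D=e−e_prev≈-6.000030; u=1/2·(-3.777774)+0·11.753086+0·(-6.000030)≈-1.888887; next y=3/5·2.777774+1·(-1.888887)≈-0.222223
n=9: y≈-0.222223, sp=-1, e=sp−y≈-0.777777; I≈10.975309, D=e−e_prev≈2.999997; u=1/2·(-0.777777)+0·10.975309+0·2.999997≈-0.388889; next y=3/5·(-0.222223)+1·(-0.388889)≈-0.522222
n=10: y≈-0.522222, sp=-1, e=sp−y≈-0.477778; I≈10.497531, D=e−e_prev≈0.300000; u=1/2·(-0.477778)+0·10.497531+0·0.300000≈-0.238889; next y=3/5·(-0.522222)+1·(-0.238889)≈-0.552222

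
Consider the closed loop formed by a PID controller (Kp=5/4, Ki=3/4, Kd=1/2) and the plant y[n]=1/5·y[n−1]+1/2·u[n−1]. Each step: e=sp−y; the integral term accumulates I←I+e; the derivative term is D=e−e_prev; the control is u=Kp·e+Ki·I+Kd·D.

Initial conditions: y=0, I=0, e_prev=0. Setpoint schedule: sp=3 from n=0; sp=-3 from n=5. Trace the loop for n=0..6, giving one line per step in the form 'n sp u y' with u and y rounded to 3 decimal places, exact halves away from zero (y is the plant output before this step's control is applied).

0 3 7.500 0.000
1 3 -1.125 3.750
2 3 9.094 0.188
3 3 -1.570 4.584
4 3 10.571 0.132
5 -3 -17.455 5.312
6 -3 14.344 -7.665

(exact arithmetic carried between steps; '≈' marks a value shown rounded to 6 d.p. or computed from one; I and e_prev carry over from the previous line; the table rounds u and y to 3 d.p., halves away from zero)
n=0: y=0, sp=3, e=sp−y=3; I=3, D=e−e_prev=3; u=5/4·3+3/4·3+1/2·3=7.5; next y=1/5·0+1/2·7.5=3.75
n=1: y=3.75, sp=3, e=sp−y=-0.75; I=2.25, D=e−e_prev=-3.75; u=5/4·(-0.75)+3/4·2.25+1/2·(-3.75)=-1.125; next y=1/5·3.75+1/2·(-1.125)=0.1875
n=2: y=0.1875, sp=3, e=sp−y=2.8125; I=5.0625, D=e−e_prev=3.5625; u=5/4·2.8125+3/4·5.0625+1/2·3.5625=9.09375; next y=1/5·0.1875+1/2·9.09375=4.584375
n=3: y=4.584375, sp=3, e=sp−y=-1.584375; I=3.478125, D=e−e_prev=-4.396875; u=5/4·(-1.584375)+3/4·3.478125+1/2·(-4.396875)≈-1.570313; next y=1/5·4.584375+1/2·(-1.570313)≈0.131719
n=4: y≈0.131719, sp=3, e=sp−y≈2.868281; I≈6.346406, D=e−e_prev≈4.452656; u=5/4·2.868281+3/4·6.346406+1/2·4.452656≈10.571484; next y=1/5·0.131719+1/2·10.571484≈5.312086
n=5: y≈5.312086, sp=-3, e=sp−y≈-8.312086; I≈-1.965680, D=e−e_prev≈-11.180367; u=5/4·(-8.312086)+3/4·(-1.965680)+1/2·(-11.180367)≈-17.454551; next y=1/5·5.312086+1/2·(-17.454551)≈-7.664858
n=6: y≈-7.664858, sp=-3, e=sp−y≈4.664858; I≈2.699179, D=e−e_prev≈12.976944; u=5/4·4.664858+3/4·2.699179+1/2·12.976944≈14.343929; next y=1/5·(-7.664858)+1/2·14.343929≈5.638993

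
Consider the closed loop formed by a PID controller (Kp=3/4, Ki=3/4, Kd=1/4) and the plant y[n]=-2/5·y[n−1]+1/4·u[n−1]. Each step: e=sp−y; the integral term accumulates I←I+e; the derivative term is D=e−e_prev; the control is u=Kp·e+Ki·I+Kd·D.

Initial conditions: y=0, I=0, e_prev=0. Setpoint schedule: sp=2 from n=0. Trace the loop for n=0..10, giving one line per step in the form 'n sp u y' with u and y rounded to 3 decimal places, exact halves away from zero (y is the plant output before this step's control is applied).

0 2 3.500 0.000
1 2 2.969 0.875
2 2 4.876 0.392
3 2 4.789 1.062
4 2 6.167 0.772
5 2 6.209 1.233
6 2 7.204 1.059
7 2 7.309 1.377
8 2 8.032 1.276
9 2 8.163 1.497
10 2 8.693 1.442

(exact arithmetic carried between steps; '≈' marks a value shown rounded to 6 d.p. or computed from one; I and e_prev carry over from the previous line; the table rounds u and y to 3 d.p., halves away from zero)
n=0: y=0, sp=2, e=sp−y=2; I=2, D=e−e_prev=2; u=3/4·2+3/4·2+1/4·2=3.5; next y=-2/5·0+1/4·3.5=0.875
n=1: y=0.875, sp=2, e=sp−y=1.125; I=3.125, D=e−e_prev=-0.875; u=3/4·1.125+3/4·3.125+1/4·(-0.875)=2.96875; next y=-2/5·0.875+1/4·2.96875≈0.392188
n=2: y≈0.392188, sp=2, e=sp−y≈1.607813; I≈4.732813, D=e−e_prev≈0.482813; u=3/4·1.607813+3/4·4.732813+1/4·0.482813≈4.876172; next y=-2/5·0.392188+1/4·4.876172≈1.062168
n=3: y≈1.062168, sp=2, e=sp−y≈0.937832; I≈5.670645, D=e−e_prev≈-0.669980; u=3/4·0.937832+3/4·5.670645+1/4·(-0.669980)≈4.788862; next y=-2/5·1.062168+1/4·4.788862≈0.772348
n=4: y≈0.772348, sp=2, e=sp−y≈1.227652; I≈6.898296, D=e−e_prev≈0.289820; u=3/4·1.227652+3/4·6.898296+1/4·0.289820≈6.166916; next y=-2/5·0.772348+1/4·6.166916≈1.232790
n=5: y≈1.232790, sp=2, e=sp−y≈0.767210; I≈7.665507, D=e−e_prev≈-0.460441; u=3/4·0.767210+3/4·7.665507+1/4·(-0.460441)≈6.209427; next y=-2/5·1.232790+1/4·6.209427≈1.059241
n=6: y≈1.059241, sp=2, e=sp−y≈0.940759; I≈8.606266, D=e−e_prev≈0.173549; u=3/4·0.940759+3/4·8.606266+1/4·0.173549≈7.203656; next y=-2/5·1.059241+1/4·7.203656≈1.377217
n=7: y≈1.377217, sp=2, e=sp−y≈0.622783; I≈9.229048, D=e−e_prev≈-0.317976; u=3/4·0.622783+3/4·9.229048+1/4·(-0.317976)≈7.309379; next y=-2/5·1.377217+1/4·7.309379≈1.276458
n=8: y≈1.276458, sp=2, e=sp−y≈0.723542; I≈9.952590, D=e−e_prev≈0.100760; u=3/4·0.723542+3/4·9.952590+1/4·0.100760≈8.032289; next y=-2/5·1.276458+1/4·8.032289≈1.497489
n=9: y≈1.497489, sp=2, e=sp−y≈0.502511; I≈10.455101, D=e−e_prev≈-0.221032; u=3/4·0.502511+3/4·10.455101+1/4·(-0.221032)≈8.162951; next y=-2/5·1.497489+1/4·8.162951≈1.441742
n=10: y≈1.441742, sp=2, e=sp−y≈0.558258; I≈11.013359, D=e−e_prev≈0.055747; u=3/4·0.558258+3/4·11.013359+1/4·0.055747≈8.692650; next y=-2/5·1.441742+1/4·8.692650≈1.596466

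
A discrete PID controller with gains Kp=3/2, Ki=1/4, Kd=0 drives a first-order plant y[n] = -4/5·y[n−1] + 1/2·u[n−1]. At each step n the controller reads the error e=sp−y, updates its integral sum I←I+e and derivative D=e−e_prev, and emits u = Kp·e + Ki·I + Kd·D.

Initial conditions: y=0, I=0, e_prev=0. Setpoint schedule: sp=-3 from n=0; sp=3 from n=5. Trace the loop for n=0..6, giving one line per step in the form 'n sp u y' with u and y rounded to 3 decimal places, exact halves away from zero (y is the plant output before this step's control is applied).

0 -3 -5.250 0.000
1 -3 -1.406 -2.625
2 -3 -8.538 1.397
3 -3 2.234 -5.387
4 -3 -16.092 5.426
5 3 23.474 -12.387
6 3 -32.238 21.647

(exact arithmetic carried between steps; '≈' marks a value shown rounded to 6 d.p. or computed from one; I and e_prev carry over from the previous line; the table rounds u and y to 3 d.p., halves away from zero)
n=0: y=0, sp=-3, e=sp−y=-3; I=-3, D=e−e_prev=-3; u=3/2·(-3)+1/4·(-3)+0·(-3)=-5.25; next y=-4/5·0+1/2·(-5.25)=-2.625
n=1: y=-2.625, sp=-3, e=sp−y=-0.375; I=-3.375, D=e−e_prev=2.625; u=3/2·(-0.375)+1/4·(-3.375)+0·2.625=-1.40625; next y=-4/5·(-2.625)+1/2·(-1.40625)=1.396875
n=2: y=1.396875, sp=-3, e=sp−y=-4.396875; I=-7.771875, D=e−e_prev=-4.021875; u=3/2·(-4.396875)+1/4·(-7.771875)+0·(-4.021875)≈-8.538281; next y=-4/5·1.396875+1/2·(-8.538281)≈-5.386641
n=3: y≈-5.386641, sp=-3, e=sp−y≈2.386641; I≈-5.385234, D=e−e_prev≈6.783516; u=3/2·2.386641+1/4·(-5.385234)+0·6.783516≈2.233652; next y=-4/5·(-5.386641)+1/2·2.233652≈5.426139
n=4: y≈5.426139, sp=-3, e=sp−y≈-8.426139; I≈-13.811373, D=e−e_prev≈-10.812779; u=3/2·(-8.426139)+1/4·(-13.811373)+0·(-10.812779)≈-16.092051; next y=-4/5·5.426139+1/2·(-16.092051)≈-12.386937
n=5: y≈-12.386937, sp=3, e=sp−y≈15.386937; I≈1.575564, D=e−e_prev≈23.813075; u=3/2·15.386937+1/4·1.575564+0·23.813075≈23.474296; next y=-4/5·(-12.386937)+1/2·23.474296≈21.646697
n=6: y≈21.646697, sp=3, e=sp−y≈-18.646697; I≈-17.071134, D=e−e_prev≈-34.033634; u=3/2·(-18.646697)+1/4·(-17.071134)+0·(-34.033634)≈-32.237829; next y=-4/5·21.646697+1/2·(-32.237829)≈-33.436272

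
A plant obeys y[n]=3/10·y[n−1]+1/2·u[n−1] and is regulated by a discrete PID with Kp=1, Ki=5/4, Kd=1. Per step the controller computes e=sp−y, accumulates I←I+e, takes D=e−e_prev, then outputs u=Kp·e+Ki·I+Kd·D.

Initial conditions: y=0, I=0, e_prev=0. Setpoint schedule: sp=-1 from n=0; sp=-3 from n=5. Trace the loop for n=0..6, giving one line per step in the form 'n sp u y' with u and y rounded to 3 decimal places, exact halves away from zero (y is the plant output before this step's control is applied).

(exact arithmetic carried between steps; '≈' marks a value shown rounded to 6 d.p. or computed from one; I and e_prev carry over from the previous line; the table rounds u and y to 3 d.p., halves away from zero)
n=0: y=0, sp=-1, e=sp−y=-1; I=-1, D=e−e_prev=-1; u=1·(-1)+5/4·(-1)+1·(-1)=-3.25; next y=3/10·0+1/2·(-3.25)=-1.625
n=1: y=-1.625, sp=-1, e=sp−y=0.625; I=-0.375, D=e−e_prev=1.625; u=1·0.625+5/4·(-0.375)+1·1.625=1.78125; next y=3/10·(-1.625)+1/2·1.78125=0.403125
n=2: y=0.403125, sp=-1, e=sp−y=-1.403125; I=-1.778125, D=e−e_prev=-2.028125; u=1·(-1.403125)+5/4·(-1.778125)+1·(-2.028125)≈-5.653906; next y=3/10·0.403125+1/2·(-5.653906)≈-2.706016
n=3: y≈-2.706016, sp=-1, e=sp−y≈1.706016; I≈-0.072109, D=e−e_prev≈3.109141; u=1·1.706016+5/4·(-0.072109)+1·3.109141≈4.725020; next y=3/10·(-2.706016)+1/2·4.725020≈1.550705
n=4: y≈1.550705, sp=-1, e=sp−y≈-2.550705; I≈-2.622814, D=e−e_prev≈-4.256721; u=1·(-2.550705)+5/4·(-2.622814)+1·(-4.256721)≈-10.085944; next y=3/10·1.550705+1/2·(-10.085944)≈-4.577760
n=5: y≈-4.577760, sp=-3, e=sp−y≈1.577760; I≈-1.045054, D=e−e_prev≈4.128465; u=1·1.577760+5/4·(-1.045054)+1·4.128465≈4.399908; next y=3/10·(-4.577760)+1/2·4.399908≈0.826626
n=6: y≈0.826626, sp=-3, e=sp−y≈-3.826626; I≈-4.871680, D=e−e_prev≈-5.404386; u=1·(-3.826626)+5/4·(-4.871680)+1·(-5.404386)≈-15.320613; next y=3/10·0.826626+1/2·(-15.320613)≈-7.412318

0 -1 -3.250 0.000
1 -1 1.781 -1.625
2 -1 -5.654 0.403
3 -1 4.725 -2.706
4 -1 -10.086 1.551
5 -3 4.400 -4.578
6 -3 -15.321 0.827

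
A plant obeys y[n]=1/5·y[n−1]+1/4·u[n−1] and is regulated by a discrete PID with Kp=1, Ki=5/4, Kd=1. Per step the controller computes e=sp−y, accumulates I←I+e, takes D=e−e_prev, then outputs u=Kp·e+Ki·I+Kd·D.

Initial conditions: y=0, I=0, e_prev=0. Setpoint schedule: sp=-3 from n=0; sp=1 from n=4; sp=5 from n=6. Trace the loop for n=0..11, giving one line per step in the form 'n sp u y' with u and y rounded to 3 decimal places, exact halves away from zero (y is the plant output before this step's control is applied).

0 -3 -9.750 0.000
1 -3 -2.578 -2.438
2 -3 -9.962 -1.132
3 -3 -5.841 -2.717
4 1 2.902 -2.003
5 1 -4.197 0.325
6 5 16.230 -0.984
7 5 2.655 3.861
8 5 16.805 1.436
9 5 8.915 4.488
10 5 17.033 3.126
11 5 12.302 4.884

(exact arithmetic carried between steps; '≈' marks a value shown rounded to 6 d.p. or computed from one; I and e_prev carry over from the previous line; the table rounds u and y to 3 d.p., halves away from zero)
n=0: y=0, sp=-3, e=sp−y=-3; I=-3, D=e−e_prev=-3; u=1·(-3)+5/4·(-3)+1·(-3)=-9.75; next y=1/5·0+1/4·(-9.75)=-2.4375
n=1: y=-2.4375, sp=-3, e=sp−y=-0.5625; I=-3.5625, D=e−e_prev=2.4375; u=1·(-0.5625)+5/4·(-3.5625)+1·2.4375=-2.578125; next y=1/5·(-2.4375)+1/4·(-2.578125)≈-1.132031
n=2: y≈-1.132031, sp=-3, e=sp−y≈-1.867969; I≈-5.430469, D=e−e_prev≈-1.305469; u=1·(-1.867969)+5/4·(-5.430469)+1·(-1.305469)≈-9.961523; next y=1/5·(-1.132031)+1/4·(-9.961523)≈-2.716787
n=3: y≈-2.716787, sp=-3, e=sp−y≈-0.283213; I≈-5.713682, D=e−e_prev≈1.584756; u=1·(-0.283213)+5/4·(-5.713682)+1·1.584756≈-5.840559; next y=1/5·(-2.716787)+1/4·(-5.840559)≈-2.003497
n=4: y≈-2.003497, sp=1, e=sp−y≈3.003497; I≈-2.710184, D=e−e_prev≈3.286710; u=1·3.003497+5/4·(-2.710184)+1·3.286710≈2.902477; next y=1/5·(-2.003497)+1/4·2.902477≈0.324920
n=5: y≈0.324920, sp=1, e=sp−y≈0.675080; I≈-2.035104, D=e−e_prev≈-2.328417; u=1·0.675080+5/4·(-2.035104)+1·(-2.328417)≈-4.197217; next y=1/5·0.324920+1/4·(-4.197217)≈-0.984320
n=6: y≈-0.984320, sp=5, e=sp−y≈5.984320; I≈3.949216, D=e−e_prev≈5.309240; u=1·5.984320+5/4·3.949216+1·5.309240≈16.230080; next y=1/5·(-0.984320)+1/4·16.230080≈3.860656
n=7: y≈3.860656, sp=5, e=sp−y≈1.139344; I≈5.088560, D=e−e_prev≈-4.844976; u=1·1.139344+5/4·5.088560+1·(-4.844976)≈2.655068; next y=1/5·3.860656+1/4·2.655068≈1.435898
n=8: y≈1.435898, sp=5, e=sp−y≈3.564102; I≈8.652662, D=e−e_prev≈2.424758; u=1·3.564102+5/4·8.652662+1·2.424758≈16.804687; next y=1/5·1.435898+1/4·16.804687≈4.488351
n=9: y≈4.488351, sp=5, e=sp−y≈0.511649; I≈9.164310, D=e−e_prev≈-3.052453; u=1·0.511649+5/4·9.164310+1·(-3.052453)≈8.914583; next y=1/5·4.488351+1/4·8.914583≈3.126316
n=10: y≈3.126316, sp=5, e=sp−y≈1.873684; I≈11.037994, D=e−e_prev≈1.362035; u=1·1.873684+5/4·11.037994+1·1.362035≈17.033212; next y=1/5·3.126316+1/4·17.033212≈4.883566
n=11: y≈4.883566, sp=5, e=sp−y≈0.116434; I≈11.154428, D=e−e_prev≈-1.757250; u=1·0.116434+5/4·11.154428+1·(-1.757250)≈12.302219; next y=1/5·4.883566+1/4·12.302219≈4.052268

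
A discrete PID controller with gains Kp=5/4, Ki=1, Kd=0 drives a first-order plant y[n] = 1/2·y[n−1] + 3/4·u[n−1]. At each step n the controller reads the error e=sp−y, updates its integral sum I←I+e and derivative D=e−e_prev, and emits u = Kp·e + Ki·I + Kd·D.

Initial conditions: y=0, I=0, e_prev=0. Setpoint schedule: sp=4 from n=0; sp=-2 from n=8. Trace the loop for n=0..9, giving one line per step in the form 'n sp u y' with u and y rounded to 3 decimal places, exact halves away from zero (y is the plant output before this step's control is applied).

(exact arithmetic carried between steps; '≈' marks a value shown rounded to 6 d.p. or computed from one; I and e_prev carry over from the previous line; the table rounds u and y to 3 d.p., halves away from zero)
n=0: y=0, sp=4, e=sp−y=4; I=4, D=e−e_prev=4; u=5/4·4+1·4+0·4=9; next y=1/2·0+3/4·9=6.75
n=1: y=6.75, sp=4, e=sp−y=-2.75; I=1.25, D=e−e_prev=-6.75; u=5/4·(-2.75)+1·1.25+0·(-6.75)=-2.1875; next y=1/2·6.75+3/4·(-2.1875)=1.734375
n=2: y=1.734375, sp=4, e=sp−y=2.265625; I=3.515625, D=e−e_prev=5.015625; u=5/4·2.265625+1·3.515625+0·5.015625≈6.347656; next y=1/2·1.734375+3/4·6.347656≈5.627930
n=3: y≈5.627930, sp=4, e=sp−y≈-1.627930; I≈1.887695, D=e−e_prev≈-3.893555; u=5/4·(-1.627930)+1·1.887695+0·(-3.893555)≈-0.147217; next y=1/2·5.627930+3/4·(-0.147217)≈2.703552
n=4: y≈2.703552, sp=4, e=sp−y≈1.296448; I≈3.184143, D=e−e_prev≈2.924377; u=5/4·1.296448+1·3.184143+0·2.924377≈4.804703; next y=1/2·2.703552+3/4·4.804703≈4.955303
n=5: y≈4.955303, sp=4, e=sp−y≈-0.955303; I≈2.228840, D=e−e_prev≈-2.251751; u=5/4·(-0.955303)+1·2.228840+0·(-2.251751)≈1.034711; next y=1/2·4.955303+3/4·1.034711≈3.253685
n=6: y≈3.253685, sp=4, e=sp−y≈0.746315; I≈2.975155, D=e−e_prev≈1.701618; u=5/4·0.746315+1·2.975155+0·1.701618≈3.908049; next y=1/2·3.253685+3/4·3.908049≈4.557879
n=7: y≈4.557879, sp=4, e=sp−y≈-0.557879; I≈2.417276, D=e−e_prev≈-1.304194; u=5/4·(-0.557879)+1·2.417276+0·(-1.304194)≈1.719927; next y=1/2·4.557879+3/4·1.719927≈3.568885
n=8: y≈3.568885, sp=-2, e=sp−y≈-5.568885; I≈-3.151609, D=e−e_prev≈-5.011005; u=5/4·(-5.568885)+1·(-3.151609)+0·(-5.011005)≈-10.112715; next y=1/2·3.568885+3/4·(-10.112715)≈-5.800094
n=9: y≈-5.800094, sp=-2, e=sp−y≈3.800094; I≈0.648485, D=e−e_prev≈9.368978; u=5/4·3.800094+1·0.648485+0·9.368978≈5.398602; next y=1/2·(-5.800094)+3/4·5.398602≈1.148905

0 4 9.000 0.000
1 4 -2.188 6.750
2 4 6.348 1.734
3 4 -0.147 5.628
4 4 4.805 2.704
5 4 1.035 4.955
6 4 3.908 3.254
7 4 1.720 4.558
8 -2 -10.113 3.569
9 -2 5.399 -5.800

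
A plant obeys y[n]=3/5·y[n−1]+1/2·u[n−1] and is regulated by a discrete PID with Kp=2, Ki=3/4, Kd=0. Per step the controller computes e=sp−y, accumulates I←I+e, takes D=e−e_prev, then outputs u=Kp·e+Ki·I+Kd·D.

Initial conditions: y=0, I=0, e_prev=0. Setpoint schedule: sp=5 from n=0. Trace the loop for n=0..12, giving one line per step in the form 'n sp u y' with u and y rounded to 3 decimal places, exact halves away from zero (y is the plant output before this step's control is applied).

(exact arithmetic carried between steps; '≈' marks a value shown rounded to 6 d.p. or computed from one; I and e_prev carry over from the previous line; the table rounds u and y to 3 d.p., halves away from zero)
n=0: y=0, sp=5, e=sp−y=5; I=5, D=e−e_prev=5; u=2·5+3/4·5+0·5=13.75; next y=3/5·0+1/2·13.75=6.875
n=1: y=6.875, sp=5, e=sp−y=-1.875; I=3.125, D=e−e_prev=-6.875; u=2·(-1.875)+3/4·3.125+0·(-6.875)=-1.40625; next y=3/5·6.875+1/2·(-1.40625)=3.421875
n=2: y=3.421875, sp=5, e=sp−y=1.578125; I=4.703125, D=e−e_prev=3.453125; u=2·1.578125+3/4·4.703125+0·3.453125≈6.683594; next y=3/5·3.421875+1/2·6.683594≈5.394922
n=3: y≈5.394922, sp=5, e=sp−y≈-0.394922; I≈4.308203, D=e−e_prev≈-1.973047; u=2·(-0.394922)+3/4·4.308203+0·(-1.973047)≈2.441309; next y=3/5·5.394922+1/2·2.441309≈4.457607
n=4: y≈4.457607, sp=5, e=sp−y≈0.542393; I≈4.850596, D=e−e_prev≈0.937314; u=2·0.542393+3/4·4.850596+0·0.937314≈4.722732; next y=3/5·4.457607+1/2·4.722732≈5.035930
n=5: y≈5.035930, sp=5, e=sp−y≈-0.035930; I≈4.814665, D=e−e_prev≈-0.578323; u=2·(-0.035930)+3/4·4.814665+0·(-0.578323)≈3.539138; next y=3/5·5.035930+1/2·3.539138≈4.791127
n=6: y≈4.791127, sp=5, e=sp−y≈0.208873; I≈5.023538, D=e−e_prev≈0.244803; u=2·0.208873+3/4·5.023538+0·0.244803≈4.185399; next y=3/5·4.791127+1/2·4.185399≈4.967376
n=7: y≈4.967376, sp=5, e=sp−y≈0.032624; I≈5.056162, D=e−e_prev≈-0.176249; u=2·0.032624+3/4·5.056162+0·(-0.176249)≈3.857370; next y=3/5·4.967376+1/2·3.857370≈4.909110
n=8: y≈4.909110, sp=5, e=sp−y≈0.090890; I≈5.147052, D=e−e_prev≈0.058265; u=2·0.090890+3/4·5.147052+0·0.058265≈4.042068; next y=3/5·4.909110+1/2·4.042068≈4.966500
n=9: y≈4.966500, sp=5, e=sp−y≈0.033500; I≈5.180551, D=e−e_prev≈-0.057390; u=2·0.033500+3/4·5.180551+0·(-0.057390)≈3.952413; next y=3/5·4.966500+1/2·3.952413≈4.956107
n=10: y≈4.956107, sp=5, e=sp−y≈0.043893; I≈5.224445, D=e−e_prev≈0.010393; u=2·0.043893+3/4·5.224445+0·0.010393≈4.006120; next y=3/5·4.956107+1/2·4.006120≈4.976724
n=11: y≈4.976724, sp=5, e=sp−y≈0.023276; I≈5.247721, D=e−e_prev≈-0.020617; u=2·0.023276+3/4·5.247721+0·(-0.020617)≈3.982342; next y=3/5·4.976724+1/2·3.982342≈4.977206
n=12: y≈4.977206, sp=5, e=sp−y≈0.022794; I≈5.270515, D=e−e_prev≈-0.000482; u=2·0.022794+3/4·5.270515+0·(-0.000482)≈3.998475; next y=3/5·4.977206+1/2·3.998475≈4.985561

0 5 13.750 0.000
1 5 -1.406 6.875
2 5 6.684 3.422
3 5 2.441 5.395
4 5 4.723 4.458
5 5 3.539 5.036
6 5 4.185 4.791
7 5 3.857 4.967
8 5 4.042 4.909
9 5 3.952 4.967
10 5 4.006 4.956
11 5 3.982 4.977
12 5 3.998 4.977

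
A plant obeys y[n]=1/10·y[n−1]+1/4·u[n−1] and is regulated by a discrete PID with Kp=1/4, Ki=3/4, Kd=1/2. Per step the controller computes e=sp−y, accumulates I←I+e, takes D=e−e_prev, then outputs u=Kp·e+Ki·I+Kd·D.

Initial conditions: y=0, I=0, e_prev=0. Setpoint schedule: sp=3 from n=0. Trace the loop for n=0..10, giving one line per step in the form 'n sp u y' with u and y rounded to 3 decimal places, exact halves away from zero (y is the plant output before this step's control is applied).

0 3 4.500 0.000
1 3 3.563 1.125
2 3 5.714 1.003
3 3 6.362 1.529
4 3 7.407 1.743
5 3 8.032 2.026
6 3 8.627 2.211
7 3 9.061 2.378
8 3 9.423 2.503
9 3 9.704 2.606
10 3 9.930 2.687

(exact arithmetic carried between steps; '≈' marks a value shown rounded to 6 d.p. or computed from one; I and e_prev carry over from the previous line; the table rounds u and y to 3 d.p., halves away from zero)
n=0: y=0, sp=3, e=sp−y=3; I=3, D=e−e_prev=3; u=1/4·3+3/4·3+1/2·3=4.5; next y=1/10·0+1/4·4.5=1.125
n=1: y=1.125, sp=3, e=sp−y=1.875; I=4.875, D=e−e_prev=-1.125; u=1/4·1.875+3/4·4.875+1/2·(-1.125)=3.5625; next y=1/10·1.125+1/4·3.5625=1.003125
n=2: y=1.003125, sp=3, e=sp−y=1.996875; I=6.871875, D=e−e_prev=0.121875; u=1/4·1.996875+3/4·6.871875+1/2·0.121875≈5.714063; next y=1/10·1.003125+1/4·5.714063≈1.528828
n=3: y≈1.528828, sp=3, e=sp−y≈1.471172; I≈8.343047, D=e−e_prev≈-0.525703; u=1/4·1.471172+3/4·8.343047+1/2·(-0.525703)≈6.362227; next y=1/10·1.528828+1/4·6.362227≈1.743439
n=4: y≈1.743439, sp=3, e=sp−y≈1.256561; I≈9.599607, D=e−e_prev≈-0.214611; u=1/4·1.256561+3/4·9.599607+1/2·(-0.214611)≈7.406540; next y=1/10·1.743439+1/4·7.406540≈2.025979
n=5: y≈2.025979, sp=3, e=sp−y≈0.974021; I≈10.573628, D=e−e_prev≈-0.282540; u=1/4·0.974021+3/4·10.573628+1/2·(-0.282540)≈8.032457; next y=1/10·2.025979+1/4·8.032457≈2.210712
n=6: y≈2.210712, sp=3, e=sp−y≈0.789288; I≈11.362916, D=e−e_prev≈-0.184733; u=1/4·0.789288+3/4·11.362916+1/2·(-0.184733)≈8.627143; next y=1/10·2.210712+1/4·8.627143≈2.377857
n=7: y≈2.377857, sp=3, e=sp−y≈0.622143; I≈11.985059, D=e−e_prev≈-0.167145; u=1/4·0.622143+3/4·11.985059+1/2·(-0.167145)≈9.060758; next y=1/10·2.377857+1/4·9.060758≈2.502975
n=8: y≈2.502975, sp=3, e=sp−y≈0.497025; I≈12.482084, D=e−e_prev≈-0.125118; u=1/4·0.497025+3/4·12.482084+1/2·(-0.125118)≈9.423260; next y=1/10·2.502975+1/4·9.423260≈2.606113
n=9: y≈2.606113, sp=3, e=sp−y≈0.393887; I≈12.875972, D=e−e_prev≈-0.103137; u=1/4·0.393887+3/4·12.875972+1/2·(-0.103137)≈9.703882; next y=1/10·2.606113+1/4·9.703882≈2.686582
n=10: y≈2.686582, sp=3, e=sp−y≈0.313418; I≈13.189390, D=e−e_prev≈-0.080469; u=1/4·0.313418+3/4·13.189390+1/2·(-0.080469)≈9.930162; next y=1/10·2.686582+1/4·9.930162≈2.751199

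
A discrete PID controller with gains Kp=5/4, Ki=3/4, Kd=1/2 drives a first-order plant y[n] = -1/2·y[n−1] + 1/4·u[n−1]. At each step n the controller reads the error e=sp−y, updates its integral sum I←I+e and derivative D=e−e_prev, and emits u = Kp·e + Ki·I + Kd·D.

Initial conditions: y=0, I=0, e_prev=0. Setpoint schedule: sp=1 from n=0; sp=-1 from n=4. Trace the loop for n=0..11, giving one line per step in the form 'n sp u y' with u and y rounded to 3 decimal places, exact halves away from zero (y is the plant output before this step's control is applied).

(exact arithmetic carried between steps; '≈' marks a value shown rounded to 6 d.p. or computed from one; I and e_prev carry over from the previous line; the table rounds u and y to 3 d.p., halves away from zero)
n=0: y=0, sp=1, e=sp−y=1; I=1, D=e−e_prev=1; u=5/4·1+3/4·1+1/2·1=2.5; next y=-1/2·0+1/4·2.5=0.625
n=1: y=0.625, sp=1, e=sp−y=0.375; I=1.375, D=e−e_prev=-0.625; u=5/4·0.375+3/4·1.375+1/2·(-0.625)=1.1875; next y=-1/2·0.625+1/4·1.1875=-0.015625
n=2: y=-0.015625, sp=1, e=sp−y=1.015625; I=2.390625, D=e−e_prev=0.640625; u=5/4·1.015625+3/4·2.390625+1/2·0.640625≈3.382813; next y=-1/2·(-0.015625)+1/4·3.382813≈0.853516
n=3: y≈0.853516, sp=1, e=sp−y≈0.146484; I≈2.537109, D=e−e_prev≈-0.869141; u=5/4·0.146484+3/4·2.537109+1/2·(-0.869141)≈1.651367; next y=-1/2·0.853516+1/4·1.651367≈-0.013916
n=4: y≈-0.013916, sp=-1, e=sp−y≈-0.986084; I≈1.551025, D=e−e_prev≈-1.132568; u=5/4·(-0.986084)+3/4·1.551025+1/2·(-1.132568)≈-0.635620; next y=-1/2·(-0.013916)+1/4·(-0.635620)≈-0.151947
n=5: y≈-0.151947, sp=-1, e=sp−y≈-0.848053; I≈0.702972, D=e−e_prev≈0.138031; u=5/4·(-0.848053)+3/4·0.702972+1/2·0.138031≈-0.463821; next y=-1/2·(-0.151947)+1/4·(-0.463821)≈-0.039982
n=6: y≈-0.039982, sp=-1, e=sp−y≈-0.960018; I≈-0.257046, D=e−e_prev≈-0.111965; u=5/4·(-0.960018)+3/4·(-0.257046)+1/2·(-0.111965)≈-1.448790; next y=-1/2·(-0.039982)+1/4·(-1.448790)≈-0.342206
n=7: y≈-0.342206, sp=-1, e=sp−y≈-0.657794; I≈-0.914839, D=e−e_prev≈0.302225; u=5/4·(-0.657794)+3/4·(-0.914839)+1/2·0.302225≈-1.357259; next y=-1/2·(-0.342206)+1/4·(-1.357259)≈-0.168212
n=8: y≈-0.168212, sp=-1, e=sp−y≈-0.831788; I≈-1.746628, D=e−e_prev≈-0.173995; u=5/4·(-0.831788)+3/4·(-1.746628)+1/2·(-0.173995)≈-2.436704; next y=-1/2·(-0.168212)+1/4·(-2.436704)≈-0.525070
n=9: y≈-0.525070, sp=-1, e=sp−y≈-0.474930; I≈-2.221558, D=e−e_prev≈0.356859; u=5/4·(-0.474930)+3/4·(-2.221558)+1/2·0.356859≈-2.081401; next y=-1/2·(-0.525070)+1/4·(-2.081401)≈-0.257815
n=10: y≈-0.257815, sp=-1, e=sp−y≈-0.742185; I≈-2.963742, D=e−e_prev≈-0.267255; u=5/4·(-0.742185)+3/4·(-2.963742)+1/2·(-0.267255)≈-3.284165; next y=-1/2·(-0.257815)+1/4·(-3.284165)≈-0.692134
n=11: y≈-0.692134, sp=-1, e=sp−y≈-0.307866; I≈-3.271609, D=e−e_prev≈0.434319; u=5/4·(-0.307866)+3/4·(-3.271609)+1/2·0.434319≈-2.621380; next y=-1/2·(-0.692134)+1/4·(-2.621380)≈-0.309278

0 1 2.500 0.000
1 1 1.188 0.625
2 1 3.383 -0.016
3 1 1.651 0.854
4 -1 -0.636 -0.014
5 -1 -0.464 -0.152
6 -1 -1.449 -0.040
7 -1 -1.357 -0.342
8 -1 -2.437 -0.168
9 -1 -2.081 -0.525
10 -1 -3.284 -0.258
11 -1 -2.621 -0.692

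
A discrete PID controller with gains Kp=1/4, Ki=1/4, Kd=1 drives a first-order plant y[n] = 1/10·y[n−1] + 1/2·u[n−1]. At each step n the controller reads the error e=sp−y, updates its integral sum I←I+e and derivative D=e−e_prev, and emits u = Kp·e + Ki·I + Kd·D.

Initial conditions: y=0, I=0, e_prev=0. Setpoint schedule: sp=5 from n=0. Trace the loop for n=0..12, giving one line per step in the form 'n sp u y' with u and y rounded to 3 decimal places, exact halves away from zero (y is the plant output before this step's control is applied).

0 5 7.500 0.000
1 5 -1.875 3.750
2 5 8.656 -0.563
3 5 -1.517 4.272
4 5 10.404 -0.331
5 5 -1.117 5.169
6 5 12.157 -0.042
7 5 -0.967 6.074
8 5 13.806 0.124
9 5 -1.112 6.915
10 5 15.370 0.135
11 5 -1.539 7.699
12 5 16.897 0.001

(exact arithmetic carried between steps; '≈' marks a value shown rounded to 6 d.p. or computed from one; I and e_prev carry over from the previous line; the table rounds u and y to 3 d.p., halves away from zero)
n=0: y=0, sp=5, e=sp−y=5; I=5, D=e−e_prev=5; u=1/4·5+1/4·5+1·5=7.5; next y=1/10·0+1/2·7.5=3.75
n=1: y=3.75, sp=5, e=sp−y=1.25; I=6.25, D=e−e_prev=-3.75; u=1/4·1.25+1/4·6.25+1·(-3.75)=-1.875; next y=1/10·3.75+1/2·(-1.875)=-0.5625
n=2: y=-0.5625, sp=5, e=sp−y=5.5625; I=11.8125, D=e−e_prev=4.3125; u=1/4·5.5625+1/4·11.8125+1·4.3125=8.65625; next y=1/10·(-0.5625)+1/2·8.65625=4.271875
n=3: y=4.271875, sp=5, e=sp−y=0.728125; I=12.540625, D=e−e_prev=-4.834375; u=1/4·0.728125+1/4·12.540625+1·(-4.834375)≈-1.517188; next y=1/10·4.271875+1/2·(-1.517188)≈-0.331406
n=4: y≈-0.331406, sp=5, e=sp−y≈5.331406; I≈17.872031, D=e−e_prev≈4.603281; u=1/4·5.331406+1/4·17.872031+1·4.603281≈10.404141; next y=1/10·(-0.331406)+1/2·10.404141≈5.168930
n=5: y≈5.168930, sp=5, e=sp−y≈-0.168930; I≈17.703102, D=e−e_prev≈-5.500336; u=1/4·(-0.168930)+1/4·17.703102+1·(-5.500336)≈-1.116793; next y=1/10·5.168930+1/2·(-1.116793)≈-0.041504
n=6: y≈-0.041504, sp=5, e=sp−y≈5.041504; I≈22.744605, D=e−e_prev≈5.210433; u=1/4·5.041504+1/4·22.744605+1·5.210433≈12.156960; next y=1/10·(-0.041504)+1/2·12.156960≈6.074330
n=7: y≈6.074330, sp=5, e=sp−y≈-1.074330; I≈21.670275, D=e−e_prev≈-6.115833; u=1/4·(-1.074330)+1/4·21.670275+1·(-6.115833)≈-0.966847; next y=1/10·6.074330+1/2·(-0.966847)≈0.124009
n=8: y≈0.124009, sp=5, e=sp−y≈4.875991; I≈26.546266, D=e−e_prev≈5.950320; u=1/4·4.875991+1/4·26.546266+1·5.950320≈13.805884; next y=1/10·0.124009+1/2·13.805884≈6.915343
n=9: y≈6.915343, sp=5, e=sp−y≈-1.915343; I≈24.630923, D=e−e_prev≈-6.791334; u=1/4·(-1.915343)+1/4·24.630923+1·(-6.791334)≈-1.112439; next y=1/10·6.915343+1/2·(-1.112439)≈0.135315
n=10: y≈0.135315, sp=5, e=sp−y≈4.864685; I≈29.495608, D=e−e_prev≈6.780028; u=1/4·4.864685+1/4·29.495608+1·6.780028≈15.370101; next y=1/10·0.135315+1/2·15.370101≈7.698582
n=11: y≈7.698582, sp=5, e=sp−y≈-2.698582; I≈26.797025, D=e−e_prev≈-7.563267; u=1/4·(-2.698582)+1/4·26.797025+1·(-7.563267)≈-1.538656; next y=1/10·7.698582+1/2·(-1.538656)≈0.000530
n=12: y≈0.000530, sp=5, e=sp−y≈4.999470; I≈31.796496, D=e−e_prev≈7.698052; u=1/4·4.999470+1/4·31.796496+1·7.698052≈16.897044; next y=1/10·0.000530+1/2·16.897044≈8.448575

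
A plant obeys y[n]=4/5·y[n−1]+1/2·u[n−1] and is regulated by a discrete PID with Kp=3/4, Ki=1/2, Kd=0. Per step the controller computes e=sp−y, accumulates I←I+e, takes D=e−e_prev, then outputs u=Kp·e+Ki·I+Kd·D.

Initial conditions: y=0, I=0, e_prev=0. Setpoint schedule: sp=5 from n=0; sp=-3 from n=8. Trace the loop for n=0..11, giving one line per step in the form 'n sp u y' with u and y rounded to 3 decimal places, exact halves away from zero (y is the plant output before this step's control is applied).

(exact arithmetic carried between steps; '≈' marks a value shown rounded to 6 d.p. or computed from one; I and e_prev carry over from the previous line; the table rounds u and y to 3 d.p., halves away from zero)
n=0: y=0, sp=5, e=sp−y=5; I=5, D=e−e_prev=5; u=3/4·5+1/2·5+0·5=6.25; next y=4/5·0+1/2·6.25=3.125
n=1: y=3.125, sp=5, e=sp−y=1.875; I=6.875, D=e−e_prev=-3.125; u=3/4·1.875+1/2·6.875+0·(-3.125)=4.84375; next y=4/5·3.125+1/2·4.84375=4.921875
n=2: y=4.921875, sp=5, e=sp−y=0.078125; I=6.953125, D=e−e_prev=-1.796875; u=3/4·0.078125+1/2·6.953125+0·(-1.796875)≈3.535156; next y=4/5·4.921875+1/2·3.535156≈5.705078
n=3: y≈5.705078, sp=5, e=sp−y≈-0.705078; I≈6.248047, D=e−e_prev≈-0.783203; u=3/4·(-0.705078)+1/2·6.248047+0·(-0.783203)≈2.595215; next y=4/5·5.705078+1/2·2.595215≈5.861670
n=4: y≈5.861670, sp=5, e=sp−y≈-0.861670; I≈5.386377, D=e−e_prev≈-0.156592; u=3/4·(-0.861670)+1/2·5.386377+0·(-0.156592)≈2.046936; next y=4/5·5.861670+1/2·2.046936≈5.712804
n=5: y≈5.712804, sp=5, e=sp−y≈-0.712804; I≈4.673573, D=e−e_prev≈0.148866; u=3/4·(-0.712804)+1/2·4.673573+0·0.148866≈1.802184; next y=4/5·5.712804+1/2·1.802184≈5.471335
n=6: y≈5.471335, sp=5, e=sp−y≈-0.471335; I≈4.202238, D=e−e_prev≈0.241469; u=3/4·(-0.471335)+1/2·4.202238+0·0.241469≈1.747618; next y=4/5·5.471335+1/2·1.747618≈5.250877
n=7: y≈5.250877, sp=5, e=sp−y≈-0.250877; I≈3.951361, D=e−e_prev≈0.220458; u=3/4·(-0.250877)+1/2·3.951361+0·0.220458≈1.787523; next y=4/5·5.250877+1/2·1.787523≈5.094463
n=8: y≈5.094463, sp=-3, e=sp−y≈-8.094463; I≈-4.143102, D=e−e_prev≈-7.843586; u=3/4·(-8.094463)+1/2·(-4.143102)+0·(-7.843586)≈-8.142398; next y=4/5·5.094463+1/2·(-8.142398)≈0.004371
n=9: y≈0.004371, sp=-3, e=sp−y≈-3.004371; I≈-7.147473, D=e−e_prev≈5.090092; u=3/4·(-3.004371)+1/2·(-7.147473)+0·5.090092≈-5.827015; next y=4/5·0.004371+1/2·(-5.827015)≈-2.910010
n=10: y≈-2.910010, sp=-3, e=sp−y≈-0.089990; I≈-7.237463, D=e−e_prev≈2.914382; u=3/4·(-0.089990)+1/2·(-7.237463)+0·2.914382≈-3.686223; next y=4/5·(-2.910010)+1/2·(-3.686223)≈-4.171120
n=11: y≈-4.171120, sp=-3, e=sp−y≈1.171120; I≈-6.066343, D=e−e_prev≈1.261110; u=3/4·1.171120+1/2·(-6.066343)+0·1.261110≈-2.154831; next y=4/5·(-4.171120)+1/2·(-2.154831)≈-4.414312

0 5 6.250 0.000
1 5 4.844 3.125
2 5 3.535 4.922
3 5 2.595 5.705
4 5 2.047 5.862
5 5 1.802 5.713
6 5 1.748 5.471
7 5 1.788 5.251
8 -3 -8.142 5.094
9 -3 -5.827 0.004
10 -3 -3.686 -2.910
11 -3 -2.155 -4.171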